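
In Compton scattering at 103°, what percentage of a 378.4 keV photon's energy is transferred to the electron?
0.4756 (or 47.56%)

Calculate initial and final photon energies:

Initial: E₀ = 378.4 keV → λ₀ = 3.2765 pm
Compton shift: Δλ = 2.9721 pm
Final wavelength: λ' = 6.2486 pm
Final energy: E' = 198.4176 keV

Fractional energy loss:
(E₀ - E')/E₀ = (378.4000 - 198.4176)/378.4000
= 179.9824/378.4000
= 0.4756
= 47.56%

(Intermediate values are shown rounded; full precision is carried through to the final answer.)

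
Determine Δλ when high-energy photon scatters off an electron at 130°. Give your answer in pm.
3.9859 pm

Using the Compton scattering formula:
Δλ = λ_C(1 - cos θ)

where λ_C = h/(m_e·c) ≈ 2.4263 pm is the Compton wavelength of an electron.

For θ = 130°:
cos(130°) = -0.6428
1 - cos(130°) = 1.6428

Δλ = 2.4263 × 1.6428
Δλ = 3.9859 pm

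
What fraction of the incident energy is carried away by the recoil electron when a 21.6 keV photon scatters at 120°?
0.0596 (or 5.96%)

Calculate initial and final photon energies:

Initial: E₀ = 21.6 keV → λ₀ = 57.4001 pm
Compton shift: Δλ = 3.6395 pm
Final wavelength: λ' = 61.0396 pm
Final energy: E' = 20.3121 keV

Fractional energy loss:
(E₀ - E')/E₀ = (21.6000 - 20.3121)/21.6000
= 1.2879/21.6000
= 0.0596
= 5.96%

(Intermediate values are shown rounded; full precision is carried through to the final answer.)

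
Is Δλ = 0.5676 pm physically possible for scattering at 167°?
No, inconsistent

Calculate the expected shift for θ = 167°:

Δλ_expected = λ_C(1 - cos(167°))
Δλ_expected = 2.4263 × (1 - cos(167°))
Δλ_expected = 2.4263 × 1.9744
Δλ_expected = 4.7904 pm

Given shift: 0.5676 pm
Expected shift: 4.7904 pm
Difference: 4.2228 pm

The values do not match. The given shift corresponds to θ ≈ 40.0°, not 167°.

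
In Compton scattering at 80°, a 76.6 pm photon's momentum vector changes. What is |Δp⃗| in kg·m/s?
1.0980e-23 kg·m/s

Photon momentum magnitude is p = h/λ.

Initial momentum:
p₀ = h/λ = 6.6261e-34/7.6600e-11 = 8.6502e-24 kg·m/s

After scattering:
λ' = λ + Δλ = 76.6 + 2.0050 = 78.6050 pm
p' = h/λ' = 6.6261e-34/7.8605e-11 = 8.4296e-24 kg·m/s

Momentum is a vector; the scattered photon's direction makes angle θ = 80° with the incident direction. The magnitude of the vector change Δp⃗ = p⃗₀ − p⃗' is found from the law of cosines:
|Δp⃗|² = p₀² + p'² − 2p₀p'cos θ
|Δp⃗|² = (8.6502e-24)² + (8.4296e-24)² − 2·8.6502e-24·8.4296e-24·cos(80°)
|Δp⃗| = 1.0980e-23 kg·m/s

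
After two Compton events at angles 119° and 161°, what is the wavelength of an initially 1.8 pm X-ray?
10.1230 pm

Apply Compton shift twice:

First scattering at θ₁ = 119°:
Δλ₁ = λ_C(1 - cos(119°))
Δλ₁ = 2.4263 × 1.4848
Δλ₁ = 3.6026 pm

After first scattering:
λ₁ = 1.8 + 3.6026 = 5.4026 pm

Second scattering at θ₂ = 161°:
Δλ₂ = λ_C(1 - cos(161°))
Δλ₂ = 2.4263 × 1.9455
Δλ₂ = 4.7204 pm

Final wavelength:
λ₂ = 5.4026 + 4.7204 = 10.1230 pm

Total shift: Δλ_total = 3.6026 + 4.7204 = 8.3230 pm

(Intermediate values are shown rounded; full precision is carried through to the final answer.)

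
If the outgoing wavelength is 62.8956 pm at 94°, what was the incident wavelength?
60.3000 pm

From λ' = λ + Δλ, we have λ = λ' - Δλ

First calculate the Compton shift:
Δλ = λ_C(1 - cos θ)
Δλ = 2.4263 × (1 - cos(94°))
Δλ = 2.4263 × 1.0698
Δλ = 2.5956 pm

Initial wavelength:
λ = λ' - Δλ
λ = 62.8956 - 2.5956
λ = 60.3000 pm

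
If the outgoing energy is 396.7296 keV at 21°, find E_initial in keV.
418.3000 keV

Convert final energy to wavelength (hc ≈ 1239.842 keV·pm):
λ' = hc/E' = 1239.842 / 396.7296 = 3.1252 pm

Calculate the Compton shift:
Δλ = λ_C(1 - cos(21°))
Δλ = 2.4263 × (1 - cos(21°))
Δλ = 0.1612 pm

Initial wavelength:
λ = λ' - Δλ = 3.1252 - 0.1612 = 2.9640 pm

Initial energy:
E = hc/λ = 1239.842 / 2.9640 = 418.3000 keV

(Intermediate values are shown rounded; full precision is carried through to the final answer.)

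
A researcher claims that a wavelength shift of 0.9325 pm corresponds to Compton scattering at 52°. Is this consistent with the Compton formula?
Yes, consistent

Calculate the expected shift for θ = 52°:

Δλ_expected = λ_C(1 - cos(52°))
Δλ_expected = 2.4263 × (1 - cos(52°))
Δλ_expected = 2.4263 × 0.3843
Δλ_expected = 0.9325 pm

Given shift: 0.9325 pm
Expected shift: 0.9325 pm
Difference: 0.0000 pm

The values match. This is consistent with Compton scattering at the stated angle.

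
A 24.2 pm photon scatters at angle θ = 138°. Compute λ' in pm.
28.4294 pm

Using the Compton scattering formula:
λ' = λ + Δλ = λ + λ_C(1 - cos θ)

Given:
- Initial wavelength λ = 24.2 pm
- Scattering angle θ = 138°
- Compton wavelength λ_C ≈ 2.4263 pm

Calculate the shift:
Δλ = 2.4263 × (1 - cos(138°))
Δλ = 2.4263 × 1.7431
Δλ = 4.2294 pm

Final wavelength:
λ' = 24.2 + 4.2294 = 28.4294 pm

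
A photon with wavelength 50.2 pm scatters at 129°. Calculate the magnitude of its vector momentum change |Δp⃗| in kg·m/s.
2.2961e-23 kg·m/s

Photon momentum magnitude is p = h/λ.

Initial momentum:
p₀ = h/λ = 6.6261e-34/5.0200e-11 = 1.3199e-23 kg·m/s

After scattering:
λ' = λ + Δλ = 50.2 + 3.9532 = 54.1532 pm
p' = h/λ' = 6.6261e-34/5.4153e-11 = 1.2236e-23 kg·m/s

Momentum is a vector; the scattered photon's direction makes angle θ = 129° with the incident direction. The magnitude of the vector change Δp⃗ = p⃗₀ − p⃗' is found from the law of cosines:
|Δp⃗|² = p₀² + p'² − 2p₀p'cos θ
|Δp⃗|² = (1.3199e-23)² + (1.2236e-23)² − 2·1.3199e-23·1.2236e-23·cos(129°)
|Δp⃗| = 2.2961e-23 kg·m/s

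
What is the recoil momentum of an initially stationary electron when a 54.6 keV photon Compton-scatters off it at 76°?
3.4627e-23 kg·m/s

The electron is initially at rest, so by conservation of momentum:
p⃗_e = p⃗₀ − p⃗'  (incident photon momentum minus scattered photon momentum)

Photon momentum magnitudes (p = h/λ = E/c):
λ₀ = hc/E₀ = 22.7077 pm → p₀ = h/λ₀ = 2.9180e-23 kg·m/s
Δλ = λ_C(1 − cos 76°) = 1.8393 pm
λ' = 24.5471 pm → p' = h/λ' = 2.6993e-23 kg·m/s

The scattered photon makes angle θ = 76° with the incident direction, so by the law of cosines:
|p⃗_e|² = p₀² + p'² − 2p₀p'cos θ
|p⃗_e|² = (2.9180e-23)² + (2.6993e-23)² − 2·2.9180e-23·2.6993e-23·cos(76°)
|p⃗_e| = 3.4627e-23 kg·m/s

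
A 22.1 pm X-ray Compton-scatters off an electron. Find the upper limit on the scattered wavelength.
26.9526 pm (at θ = 180°)

The Compton shift is Δλ = λ_C(1 − cos θ).

Since cos θ ranges from −1 to 1, the factor (1 − cos θ) ranges from 0 to 2; the maximum shift occurs at θ = 180° (backscattering):
Δλ_max = 2λ_C = 2 × 2.4263 pm = 4.8526 pm

Maximum scattered wavelength:
λ'_max = λ₀ + Δλ_max = 22.1 + 4.8526 = 26.9526 pm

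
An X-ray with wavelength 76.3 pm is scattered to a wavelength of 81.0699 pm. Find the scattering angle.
165.00°

First find the wavelength shift:
Δλ = λ' - λ = 81.0699 - 76.3 = 4.7699 pm

Using Δλ = λ_C(1 - cos θ), with λ_C = h/(m_e·c) ≈ 2.42631024 pm:
cos θ = 1 - Δλ/λ_C
cos θ = 1 - 4.7699/2.42631024
cos θ = -0.965907

θ = arccos(-0.965907)
θ = 165.00°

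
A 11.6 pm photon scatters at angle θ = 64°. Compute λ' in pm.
12.9627 pm

Using the Compton scattering formula:
λ' = λ + Δλ = λ + λ_C(1 - cos θ)

Given:
- Initial wavelength λ = 11.6 pm
- Scattering angle θ = 64°
- Compton wavelength λ_C ≈ 2.4263 pm

Calculate the shift:
Δλ = 2.4263 × (1 - cos(64°))
Δλ = 2.4263 × 0.5616
Δλ = 1.3627 pm

Final wavelength:
λ' = 11.6 + 1.3627 = 12.9627 pm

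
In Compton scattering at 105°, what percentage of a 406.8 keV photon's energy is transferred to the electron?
0.5005 (or 50.05%)

Calculate initial and final photon energies:

Initial: E₀ = 406.8 keV → λ₀ = 3.0478 pm
Compton shift: Δλ = 3.0543 pm
Final wavelength: λ' = 6.1021 pm
Final energy: E' = 203.1836 keV

Fractional energy loss:
(E₀ - E')/E₀ = (406.8000 - 203.1836)/406.8000
= 203.6164/406.8000
= 0.5005
= 50.05%

(Intermediate values are shown rounded; full precision is carried through to the final answer.)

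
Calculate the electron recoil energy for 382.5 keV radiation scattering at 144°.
220.0182 keV

By energy conservation: K_e = E_initial - E_final

First find the scattered photon energy:
Initial wavelength: λ = hc/E = 3.2414 pm
Compton shift: Δλ = λ_C(1 - cos(144°)) = 4.3892 pm
Final wavelength: λ' = 3.2414 + 4.3892 = 7.6307 pm
Final photon energy: E' = hc/λ' = 162.4818 keV

Electron kinetic energy:
K_e = E - E' = 382.5000 - 162.4818 = 220.0182 keV

(Intermediate values are shown rounded; full precision is carried through to the final answer.)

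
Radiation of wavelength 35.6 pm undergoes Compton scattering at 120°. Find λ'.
39.2395 pm

Using the Compton formula: λ' = λ + λ_C(1 − cos θ)

For θ = 120°, cos θ = -1/2 (exact) = -0.5000, so:
1 − cos 120° = 1 − (-1/2) = 1.5000

Δλ = λ_C × 1.5000 = 2.4263 × 1.5000 = 3.6395 pm

λ' = 35.6 + 3.6395 = 39.2395 pm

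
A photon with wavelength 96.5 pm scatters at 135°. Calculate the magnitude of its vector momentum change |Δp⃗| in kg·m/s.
1.2427e-23 kg·m/s

Photon momentum magnitude is p = h/λ.

Initial momentum:
p₀ = h/λ = 6.6261e-34/9.6500e-11 = 6.8664e-24 kg·m/s

After scattering:
λ' = λ + Δλ = 96.5 + 4.1420 = 100.6420 pm
p' = h/λ' = 6.6261e-34/1.0064e-10 = 6.5838e-24 kg·m/s

Momentum is a vector; the scattered photon's direction makes angle θ = 135° with the incident direction. The magnitude of the vector change Δp⃗ = p⃗₀ − p⃗' is found from the law of cosines:
|Δp⃗|² = p₀² + p'² − 2p₀p'cos θ
|Δp⃗|² = (6.8664e-24)² + (6.5838e-24)² − 2·6.8664e-24·6.5838e-24·cos(135°)
|Δp⃗| = 1.2427e-23 kg·m/s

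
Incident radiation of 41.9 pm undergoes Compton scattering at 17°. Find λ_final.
42.0060 pm

Using the Compton scattering formula:
λ' = λ + Δλ = λ + λ_C(1 - cos θ)

Given:
- Initial wavelength λ = 41.9 pm
- Scattering angle θ = 17°
- Compton wavelength λ_C ≈ 2.4263 pm

Calculate the shift:
Δλ = 2.4263 × (1 - cos(17°))
Δλ = 2.4263 × 0.0437
Δλ = 0.1060 pm

Final wavelength:
λ' = 41.9 + 0.1060 = 42.0060 pm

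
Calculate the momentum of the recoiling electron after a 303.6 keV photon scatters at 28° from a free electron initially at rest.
7.6639e-23 kg·m/s

The electron is initially at rest, so by conservation of momentum:
p⃗_e = p⃗₀ − p⃗'  (incident photon momentum minus scattered photon momentum)

Photon momentum magnitudes (p = h/λ = E/c):
λ₀ = hc/E₀ = 4.0838 pm → p₀ = h/λ₀ = 1.6225e-22 kg·m/s
Δλ = λ_C(1 − cos 28°) = 0.2840 pm
λ' = 4.3678 pm → p' = h/λ' = 1.5170e-22 kg·m/s

The scattered photon makes angle θ = 28° with the incident direction, so by the law of cosines:
|p⃗_e|² = p₀² + p'² − 2p₀p'cos θ
|p⃗_e|² = (1.6225e-22)² + (1.5170e-22)² − 2·1.6225e-22·1.5170e-22·cos(28°)
|p⃗_e| = 7.6639e-23 kg·m/s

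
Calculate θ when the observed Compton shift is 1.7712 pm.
74.34°

From the Compton formula Δλ = λ_C(1 - cos θ), we can solve for θ:

cos θ = 1 - Δλ/λ_C

Given:
- Δλ = 1.7712 pm
- λ_C = h/(m_e·c) ≈ 2.42631024 pm

cos θ = 1 - 1.7712/2.42631024
cos θ = 1 - 0.729997
cos θ = 0.270003

θ = arccos(0.270003)
θ = 74.34°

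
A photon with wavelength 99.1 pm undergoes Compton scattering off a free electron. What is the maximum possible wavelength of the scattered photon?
103.9526 pm (at θ = 180°)

The Compton shift is Δλ = λ_C(1 − cos θ).

Since cos θ ranges from −1 to 1, the factor (1 − cos θ) ranges from 0 to 2; the maximum shift occurs at θ = 180° (backscattering):
Δλ_max = 2λ_C = 2 × 2.4263 pm = 4.8526 pm

Maximum scattered wavelength:
λ'_max = λ₀ + Δλ_max = 99.1 + 4.8526 = 103.9526 pm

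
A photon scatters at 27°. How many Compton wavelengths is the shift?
0.1090 λ_C

The Compton shift formula is:
Δλ = λ_C(1 - cos θ)

Dividing both sides by λ_C:
Δλ/λ_C = 1 - cos θ

For θ = 27°:
Δλ/λ_C = 1 - cos(27°)
Δλ/λ_C = 1 - 0.8910
Δλ/λ_C = 0.1090

This means the shift is 0.1090 × λ_C = 0.2645 pm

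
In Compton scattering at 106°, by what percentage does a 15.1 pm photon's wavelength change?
20.4973%

Calculate the Compton shift:
Δλ = λ_C(1 - cos(106°))
Δλ = 2.4263 × (1 - cos(106°))
Δλ = 2.4263 × 1.2756
Δλ = 3.0951 pm

Percentage change:
(Δλ/λ₀) × 100 = (3.0951/15.1) × 100
= 20.4973%

(Intermediate values are shown rounded; full precision is carried through to the final answer.)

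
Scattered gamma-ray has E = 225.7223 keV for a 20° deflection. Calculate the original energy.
231.9000 keV

Convert final energy to wavelength (hc ≈ 1239.842 keV·pm):
λ' = hc/E' = 1239.842 / 225.7223 = 5.4928 pm

Calculate the Compton shift:
Δλ = λ_C(1 - cos(20°))
Δλ = 2.4263 × (1 - cos(20°))
Δλ = 0.1463 pm

Initial wavelength:
λ = λ' - Δλ = 5.4928 - 0.1463 = 5.3465 pm

Initial energy:
E = hc/λ = 1239.842 / 5.3465 = 231.9000 keV

(Intermediate values are shown rounded; full precision is carried through to the final answer.)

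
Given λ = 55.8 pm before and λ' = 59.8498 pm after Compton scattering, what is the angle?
132.00°

First find the wavelength shift:
Δλ = λ' - λ = 59.8498 - 55.8 = 4.0498 pm

Using Δλ = λ_C(1 - cos θ), with λ_C = h/(m_e·c) ≈ 2.42631024 pm:
cos θ = 1 - Δλ/λ_C
cos θ = 1 - 4.0498/2.42631024
cos θ = -0.669119

θ = arccos(-0.669119)
θ = 132.00°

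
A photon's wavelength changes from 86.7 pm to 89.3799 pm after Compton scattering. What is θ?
96.00°

First find the wavelength shift:
Δλ = λ' - λ = 89.3799 - 86.7 = 2.6799 pm

Using Δλ = λ_C(1 - cos θ), with λ_C = h/(m_e·c) ≈ 2.42631024 pm:
cos θ = 1 - Δλ/λ_C
cos θ = 1 - 2.6799/2.42631024
cos θ = -0.104517

θ = arccos(-0.104517)
θ = 96.00°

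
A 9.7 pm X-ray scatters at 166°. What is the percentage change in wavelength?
49.2840%

Calculate the Compton shift:
Δλ = λ_C(1 - cos(166°))
Δλ = 2.4263 × (1 - cos(166°))
Δλ = 2.4263 × 1.9703
Δλ = 4.7805 pm

Percentage change:
(Δλ/λ₀) × 100 = (4.7805/9.7) × 100
= 49.2840%

(Intermediate values are shown rounded; full precision is carried through to the final answer.)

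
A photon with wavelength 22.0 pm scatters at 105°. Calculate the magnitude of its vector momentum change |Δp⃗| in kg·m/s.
4.4932e-23 kg·m/s

Photon momentum magnitude is p = h/λ.

Initial momentum:
p₀ = h/λ = 6.6261e-34/2.2000e-11 = 3.0119e-23 kg·m/s

After scattering:
λ' = λ + Δλ = 22.0 + 3.0543 = 25.0543 pm
p' = h/λ' = 6.6261e-34/2.5054e-11 = 2.6447e-23 kg·m/s

Momentum is a vector; the scattered photon's direction makes angle θ = 105° with the incident direction. The magnitude of the vector change Δp⃗ = p⃗₀ − p⃗' is found from the law of cosines:
|Δp⃗|² = p₀² + p'² − 2p₀p'cos θ
|Δp⃗|² = (3.0119e-23)² + (2.6447e-23)² − 2·3.0119e-23·2.6447e-23·cos(105°)
|Δp⃗| = 4.4932e-23 kg·m/s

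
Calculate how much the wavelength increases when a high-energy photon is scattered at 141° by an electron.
4.3119 pm

Using the Compton scattering formula:
Δλ = λ_C(1 - cos θ)

where λ_C = h/(m_e·c) ≈ 2.4263 pm is the Compton wavelength of an electron.

For θ = 141°:
cos(141°) = -0.7771
1 - cos(141°) = 1.7771

Δλ = 2.4263 × 1.7771
Δλ = 4.3119 pm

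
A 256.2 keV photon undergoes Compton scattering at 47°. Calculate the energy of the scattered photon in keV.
220.9694 keV

First convert energy to wavelength:
λ = hc/E, with hc ≈ 1239.842 keV·pm (i.e. 1239.842 eV·nm)

For E = 256.2 keV = 256200 eV:
λ = 1239.842 keV·pm / 256.2 keV
λ = 4.8394 pm

Calculate the Compton shift:
Δλ = λ_C(1 - cos(47°)) = 2.4263 × 0.3180
Δλ = 0.7716 pm

Final wavelength:
λ' = 4.8394 + 0.7716 = 5.6109 pm

Final energy:
E' = hc/λ' = 1239.842 / 5.6109 = 220.9694 keV

(Intermediate values are shown rounded; full precision is carried through to the final answer.)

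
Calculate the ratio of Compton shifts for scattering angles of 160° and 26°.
160° produces the larger shift by a factor of 19.166

Calculate both shifts using Δλ = λ_C(1 - cos θ):

For θ₁ = 26°:
Δλ₁ = 2.4263 × (1 - cos(26°))
Δλ₁ = 2.4263 × 0.1012
Δλ₁ = 0.2456 pm

For θ₂ = 160°:
Δλ₂ = 2.4263 × (1 - cos(160°))
Δλ₂ = 2.4263 × 1.9397
Δλ₂ = 4.7063 pm

The 160° angle produces the larger shift.
Ratio: 4.7063/0.2456 = 19.166

(Intermediate values are shown rounded; full precision is carried through to the final answer.)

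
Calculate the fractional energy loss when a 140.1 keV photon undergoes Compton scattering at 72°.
0.1593 (or 15.93%)

Calculate initial and final photon energies:

Initial: E₀ = 140.1 keV → λ₀ = 8.8497 pm
Compton shift: Δλ = 1.6765 pm
Final wavelength: λ' = 10.5262 pm
Final energy: E' = 117.7859 keV

Fractional energy loss:
(E₀ - E')/E₀ = (140.1000 - 117.7859)/140.1000
= 22.3141/140.1000
= 0.1593
= 15.93%

(Intermediate values are shown rounded; full precision is carried through to the final answer.)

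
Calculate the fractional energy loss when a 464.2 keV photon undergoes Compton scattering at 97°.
0.5047 (or 50.47%)

Calculate initial and final photon energies:

Initial: E₀ = 464.2 keV → λ₀ = 2.6709 pm
Compton shift: Δλ = 2.7220 pm
Final wavelength: λ' = 5.3929 pm
Final energy: E' = 229.9016 keV

Fractional energy loss:
(E₀ - E')/E₀ = (464.2000 - 229.9016)/464.2000
= 234.2984/464.2000
= 0.5047
= 50.47%

(Intermediate values are shown rounded; full precision is carried through to the final answer.)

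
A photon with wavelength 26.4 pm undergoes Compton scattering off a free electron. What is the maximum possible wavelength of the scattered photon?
31.2526 pm (at θ = 180°)

The Compton shift is Δλ = λ_C(1 − cos θ).

Since cos θ ranges from −1 to 1, the factor (1 − cos θ) ranges from 0 to 2; the maximum shift occurs at θ = 180° (backscattering):
Δλ_max = 2λ_C = 2 × 2.4263 pm = 4.8526 pm

Maximum scattered wavelength:
λ'_max = λ₀ + Δλ_max = 26.4 + 4.8526 = 31.2526 pm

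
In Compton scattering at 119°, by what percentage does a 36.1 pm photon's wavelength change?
9.9795%

Calculate the Compton shift:
Δλ = λ_C(1 - cos(119°))
Δλ = 2.4263 × (1 - cos(119°))
Δλ = 2.4263 × 1.4848
Δλ = 3.6026 pm

Percentage change:
(Δλ/λ₀) × 100 = (3.6026/36.1) × 100
= 9.9795%

(Intermediate values are shown rounded; full precision is carried through to the final answer.)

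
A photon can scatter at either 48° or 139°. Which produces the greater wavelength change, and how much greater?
139° produces the larger shift by a factor of 5.303

Calculate both shifts using Δλ = λ_C(1 - cos θ):

For θ₁ = 48°:
Δλ₁ = 2.4263 × (1 - cos(48°))
Δλ₁ = 2.4263 × 0.3309
Δλ₁ = 0.8028 pm

For θ₂ = 139°:
Δλ₂ = 2.4263 × (1 - cos(139°))
Δλ₂ = 2.4263 × 1.7547
Δλ₂ = 4.2575 pm

The 139° angle produces the larger shift.
Ratio: 4.2575/0.8028 = 5.303

(Intermediate values are shown rounded; full precision is carried through to the final answer.)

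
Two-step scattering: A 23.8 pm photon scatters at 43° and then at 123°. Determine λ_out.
28.1996 pm

Apply Compton shift twice:

First scattering at θ₁ = 43°:
Δλ₁ = λ_C(1 - cos(43°))
Δλ₁ = 2.4263 × 0.2686
Δλ₁ = 0.6518 pm

After first scattering:
λ₁ = 23.8 + 0.6518 = 24.4518 pm

Second scattering at θ₂ = 123°:
Δλ₂ = λ_C(1 - cos(123°))
Δλ₂ = 2.4263 × 1.5446
Δλ₂ = 3.7478 pm

Final wavelength:
λ₂ = 24.4518 + 3.7478 = 28.1996 pm

Total shift: Δλ_total = 0.6518 + 3.7478 = 4.3996 pm

(Intermediate values are shown rounded; full precision is carried through to the final answer.)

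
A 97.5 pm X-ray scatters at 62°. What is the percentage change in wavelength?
1.3202%

Calculate the Compton shift:
Δλ = λ_C(1 - cos(62°))
Δλ = 2.4263 × (1 - cos(62°))
Δλ = 2.4263 × 0.5305
Δλ = 1.2872 pm

Percentage change:
(Δλ/λ₀) × 100 = (1.2872/97.5) × 100
= 1.3202%

(Intermediate values are shown rounded; full precision is carried through to the final answer.)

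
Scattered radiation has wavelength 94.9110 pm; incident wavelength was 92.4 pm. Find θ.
92.00°

First find the wavelength shift:
Δλ = λ' - λ = 94.9110 - 92.4 = 2.5110 pm

Using Δλ = λ_C(1 - cos θ), with λ_C = h/(m_e·c) ≈ 2.42631024 pm:
cos θ = 1 - Δλ/λ_C
cos θ = 1 - 2.5110/2.42631024
cos θ = -0.034905

θ = arccos(-0.034905)
θ = 92.00°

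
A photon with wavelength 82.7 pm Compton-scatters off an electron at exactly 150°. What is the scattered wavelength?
87.2276 pm

Using the Compton formula: λ' = λ + λ_C(1 − cos θ)

For θ = 150°, cos θ = -√3/2 (exact) ≈ -0.8660, so:
1 − cos 150° = 1 − (-√3/2) ≈ 1.8660

Δλ = λ_C × 1.8660 = 2.4263 × 1.8660 = 4.5276 pm

λ' = 82.7 + 4.5276 = 87.2276 pm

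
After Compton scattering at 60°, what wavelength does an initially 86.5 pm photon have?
87.7132 pm

Using the Compton formula: λ' = λ + λ_C(1 − cos θ)

For θ = 60°, cos θ = 1/2 (exact) = 0.5000, so:
1 − cos 60° = 1 − (1/2) = 0.5000

Δλ = λ_C × 0.5000 = 2.4263 × 0.5000 = 1.2132 pm

λ' = 86.5 + 1.2132 = 87.7132 pm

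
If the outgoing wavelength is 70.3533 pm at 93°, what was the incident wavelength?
67.8000 pm

From λ' = λ + Δλ, we have λ = λ' - Δλ

First calculate the Compton shift:
Δλ = λ_C(1 - cos θ)
Δλ = 2.4263 × (1 - cos(93°))
Δλ = 2.4263 × 1.0523
Δλ = 2.5533 pm

Initial wavelength:
λ = λ' - Δλ
λ = 70.3533 - 2.5533
λ = 67.8000 pm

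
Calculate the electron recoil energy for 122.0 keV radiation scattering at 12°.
0.6332 keV

By energy conservation: K_e = E_initial - E_final

First find the scattered photon energy:
Initial wavelength: λ = hc/E = 10.1626 pm
Compton shift: Δλ = λ_C(1 - cos(12°)) = 0.0530 pm
Final wavelength: λ' = 10.1626 + 0.0530 = 10.2157 pm
Final photon energy: E' = hc/λ' = 121.3668 keV

Electron kinetic energy:
K_e = E - E' = 122.0000 - 121.3668 = 0.6332 keV

(Intermediate values are shown rounded; full precision is carried through to the final answer.)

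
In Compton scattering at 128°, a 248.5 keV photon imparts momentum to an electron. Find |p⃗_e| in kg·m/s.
1.8796e-22 kg·m/s

The electron is initially at rest, so by conservation of momentum:
p⃗_e = p⃗₀ − p⃗'  (incident photon momentum minus scattered photon momentum)

Photon momentum magnitudes (p = h/λ = E/c):
λ₀ = hc/E₀ = 4.9893 pm → p₀ = h/λ₀ = 1.3281e-22 kg·m/s
Δλ = λ_C(1 − cos 128°) = 3.9201 pm
λ' = 8.9094 pm → p' = h/λ' = 7.4372e-23 kg·m/s

The scattered photon makes angle θ = 128° with the incident direction, so by the law of cosines:
|p⃗_e|² = p₀² + p'² − 2p₀p'cos θ
|p⃗_e|² = (1.3281e-22)² + (7.4372e-23)² − 2·1.3281e-22·7.4372e-23·cos(128°)
|p⃗_e| = 1.8796e-22 kg·m/s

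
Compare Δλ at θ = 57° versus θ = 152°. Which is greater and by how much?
152° produces the larger shift by a factor of 4.135

Calculate both shifts using Δλ = λ_C(1 - cos θ):

For θ₁ = 57°:
Δλ₁ = 2.4263 × (1 - cos(57°))
Δλ₁ = 2.4263 × 0.4554
Δλ₁ = 1.1048 pm

For θ₂ = 152°:
Δλ₂ = 2.4263 × (1 - cos(152°))
Δλ₂ = 2.4263 × 1.8829
Δλ₂ = 4.5686 pm

The 152° angle produces the larger shift.
Ratio: 4.5686/1.1048 = 4.135

(Intermediate values are shown rounded; full precision is carried through to the final answer.)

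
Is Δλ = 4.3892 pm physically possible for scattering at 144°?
Yes, consistent

Calculate the expected shift for θ = 144°:

Δλ_expected = λ_C(1 - cos(144°))
Δλ_expected = 2.4263 × (1 - cos(144°))
Δλ_expected = 2.4263 × 1.8090
Δλ_expected = 4.3892 pm

Given shift: 4.3892 pm
Expected shift: 4.3892 pm
Difference: 0.0000 pm

The values match. This is consistent with Compton scattering at the stated angle.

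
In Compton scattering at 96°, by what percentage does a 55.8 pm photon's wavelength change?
4.8027%

Calculate the Compton shift:
Δλ = λ_C(1 - cos(96°))
Δλ = 2.4263 × (1 - cos(96°))
Δλ = 2.4263 × 1.1045
Δλ = 2.6799 pm

Percentage change:
(Δλ/λ₀) × 100 = (2.6799/55.8) × 100
= 4.8027%

(Intermediate values are shown rounded; full precision is carried through to the final answer.)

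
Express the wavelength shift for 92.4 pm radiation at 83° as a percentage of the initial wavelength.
2.3059%

Calculate the Compton shift:
Δλ = λ_C(1 - cos(83°))
Δλ = 2.4263 × (1 - cos(83°))
Δλ = 2.4263 × 0.8781
Δλ = 2.1306 pm

Percentage change:
(Δλ/λ₀) × 100 = (2.1306/92.4) × 100
= 2.3059%

(Intermediate values are shown rounded; full precision is carried through to the final answer.)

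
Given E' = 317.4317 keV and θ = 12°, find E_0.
321.8000 keV

Convert final energy to wavelength (hc ≈ 1239.842 keV·pm):
λ' = hc/E' = 1239.842 / 317.4317 = 3.9059 pm

Calculate the Compton shift:
Δλ = λ_C(1 - cos(12°))
Δλ = 2.4263 × (1 - cos(12°))
Δλ = 0.0530 pm

Initial wavelength:
λ = λ' - Δλ = 3.9059 - 0.0530 = 3.8528 pm

Initial energy:
E = hc/λ = 1239.842 / 3.8528 = 321.8000 keV

(Intermediate values are shown rounded; full precision is carried through to the final answer.)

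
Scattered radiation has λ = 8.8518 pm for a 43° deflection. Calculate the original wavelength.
8.2000 pm

From λ' = λ + Δλ, we have λ = λ' - Δλ

First calculate the Compton shift:
Δλ = λ_C(1 - cos θ)
Δλ = 2.4263 × (1 - cos(43°))
Δλ = 2.4263 × 0.2686
Δλ = 0.6518 pm

Initial wavelength:
λ = λ' - Δλ
λ = 8.8518 - 0.6518
λ = 8.2000 pm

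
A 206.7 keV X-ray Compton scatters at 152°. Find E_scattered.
117.3328 keV

First convert energy to wavelength:
λ = hc/E, with hc ≈ 1239.842 keV·pm (i.e. 1239.842 eV·nm)

For E = 206.7 keV = 206700 eV:
λ = 1239.842 keV·pm / 206.7 keV
λ = 5.9983 pm

Calculate the Compton shift:
Δλ = λ_C(1 - cos(152°)) = 2.4263 × 1.8829
Δλ = 4.5686 pm

Final wavelength:
λ' = 5.9983 + 4.5686 = 10.5669 pm

Final energy:
E' = hc/λ' = 1239.842 / 10.5669 = 117.3328 keV

(Intermediate values are shown rounded; full precision is carried through to the final answer.)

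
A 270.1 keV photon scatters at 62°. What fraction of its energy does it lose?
0.2190 (or 21.90%)

Calculate initial and final photon energies:

Initial: E₀ = 270.1 keV → λ₀ = 4.5903 pm
Compton shift: Δλ = 1.2872 pm
Final wavelength: λ' = 5.8775 pm
Final energy: E' = 210.9460 keV

Fractional energy loss:
(E₀ - E')/E₀ = (270.1000 - 210.9460)/270.1000
= 59.1540/270.1000
= 0.2190
= 21.90%

(Intermediate values are shown rounded; full precision is carried through to the final answer.)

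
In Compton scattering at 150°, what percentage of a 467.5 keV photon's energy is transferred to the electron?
0.6306 (or 63.06%)

Calculate initial and final photon energies:

Initial: E₀ = 467.5 keV → λ₀ = 2.6521 pm
Compton shift: Δλ = 4.5276 pm
Final wavelength: λ' = 7.1796 pm
Final energy: E' = 172.6890 keV

Fractional energy loss:
(E₀ - E')/E₀ = (467.5000 - 172.6890)/467.5000
= 294.8110/467.5000
= 0.6306
= 63.06%

(Intermediate values are shown rounded; full precision is carried through to the final answer.)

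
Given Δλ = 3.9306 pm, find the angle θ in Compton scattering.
128.32°

From the Compton formula Δλ = λ_C(1 - cos θ), we can solve for θ:

cos θ = 1 - Δλ/λ_C

Given:
- Δλ = 3.9306 pm
- λ_C = h/(m_e·c) ≈ 2.42631024 pm

cos θ = 1 - 3.9306/2.42631024
cos θ = 1 - 1.619991
cos θ = -0.619991

θ = arccos(-0.619991)
θ = 128.32°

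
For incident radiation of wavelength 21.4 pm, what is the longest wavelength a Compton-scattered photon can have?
26.2526 pm (at θ = 180°)

The Compton shift is Δλ = λ_C(1 − cos θ).

Since cos θ ranges from −1 to 1, the factor (1 − cos θ) ranges from 0 to 2; the maximum shift occurs at θ = 180° (backscattering):
Δλ_max = 2λ_C = 2 × 2.4263 pm = 4.8526 pm

Maximum scattered wavelength:
λ'_max = λ₀ + Δλ_max = 21.4 + 4.8526 = 26.2526 pm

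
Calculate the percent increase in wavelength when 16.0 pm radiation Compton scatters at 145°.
27.5864%

Calculate the Compton shift:
Δλ = λ_C(1 - cos(145°))
Δλ = 2.4263 × (1 - cos(145°))
Δλ = 2.4263 × 1.8192
Δλ = 4.4138 pm

Percentage change:
(Δλ/λ₀) × 100 = (4.4138/16.0) × 100
= 27.5864%

(Intermediate values are shown rounded; full precision is carried through to the final answer.)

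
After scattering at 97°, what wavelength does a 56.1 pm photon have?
58.8220 pm

Using the Compton scattering formula:
λ' = λ + Δλ = λ + λ_C(1 - cos θ)

Given:
- Initial wavelength λ = 56.1 pm
- Scattering angle θ = 97°
- Compton wavelength λ_C ≈ 2.4263 pm

Calculate the shift:
Δλ = 2.4263 × (1 - cos(97°))
Δλ = 2.4263 × 1.1219
Δλ = 2.7220 pm

Final wavelength:
λ' = 56.1 + 2.7220 = 58.8220 pm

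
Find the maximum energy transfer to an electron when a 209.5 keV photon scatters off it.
94.3877 keV

Maximum energy transfer occurs at θ = 180° (backscattering).

Initial photon: E₀ = 209.5 keV → λ₀ = 5.9181 pm

Maximum Compton shift (at 180°):
Δλ_max = 2λ_C = 2 × 2.4263 = 4.8526 pm

Final wavelength:
λ' = 5.9181 + 4.8526 = 10.7707 pm

Minimum photon energy (maximum energy to electron):
E'_min = hc/λ' = 115.1123 keV

Maximum electron kinetic energy:
K_max = E₀ - E'_min = 209.5000 - 115.1123 = 94.3877 keV

(Intermediate values are shown rounded; full precision is carried through to the final answer.)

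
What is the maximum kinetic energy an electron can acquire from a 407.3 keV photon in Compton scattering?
250.2918 keV

Maximum energy transfer occurs at θ = 180° (backscattering).

Initial photon: E₀ = 407.3 keV → λ₀ = 3.0441 pm

Maximum Compton shift (at 180°):
Δλ_max = 2λ_C = 2 × 2.4263 = 4.8526 pm

Final wavelength:
λ' = 3.0441 + 4.8526 = 7.8967 pm

Minimum photon energy (maximum energy to electron):
E'_min = hc/λ' = 157.0082 keV

Maximum electron kinetic energy:
K_max = E₀ - E'_min = 407.3000 - 157.0082 = 250.2918 keV

(Intermediate values are shown rounded; full precision is carried through to the final answer.)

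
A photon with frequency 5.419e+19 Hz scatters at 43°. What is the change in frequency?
5.712e+18 Hz (decrease)

Convert frequency to wavelength (c = 299792458 m/s):
λ₀ = c/f₀ = 299792458/5.419e+19 = 5.5322469e-12 m = 5.5322 pm

Calculate Compton shift:
Δλ = λ_C(1 - cos(43°)) = 0.6518 pm

Final wavelength:
λ' = λ₀ + Δλ = 5.5322 + 0.6518 = 6.1841 pm

Final frequency:
f' = c/λ' = 299792458/6.1840661e-12 = 4.8478210e+19 Hz

Frequency shift (decrease):
Δf = f₀ - f' = 5.419e+19 - 4.8478210e+19 = 5.712e+18 Hz

(Intermediate values are shown rounded; full precision is carried through to the final answer.)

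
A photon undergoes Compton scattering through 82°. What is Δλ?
2.0886 pm

Using the Compton scattering formula:
Δλ = λ_C(1 - cos θ)

where λ_C = h/(m_e·c) ≈ 2.4263 pm is the Compton wavelength of an electron.

For θ = 82°:
cos(82°) = 0.1392
1 - cos(82°) = 0.8608

Δλ = 2.4263 × 0.8608
Δλ = 2.0886 pm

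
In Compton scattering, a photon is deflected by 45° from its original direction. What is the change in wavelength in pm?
0.7106 pm

Using the Compton scattering formula:
Δλ = λ_C(1 - cos θ)

where λ_C = h/(m_e·c) ≈ 2.4263 pm is the Compton wavelength of an electron.

For θ = 45°:
cos(45°) = 0.7071
1 - cos(45°) = 0.2929

Δλ = 2.4263 × 0.2929
Δλ = 0.7106 pm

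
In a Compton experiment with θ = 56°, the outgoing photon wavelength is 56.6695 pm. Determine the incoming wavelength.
55.6000 pm

From λ' = λ + Δλ, we have λ = λ' - Δλ

First calculate the Compton shift:
Δλ = λ_C(1 - cos θ)
Δλ = 2.4263 × (1 - cos(56°))
Δλ = 2.4263 × 0.4408
Δλ = 1.0695 pm

Initial wavelength:
λ = λ' - Δλ
λ = 56.6695 - 1.0695
λ = 55.6000 pm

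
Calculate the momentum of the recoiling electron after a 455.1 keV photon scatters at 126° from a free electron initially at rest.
3.1323e-22 kg·m/s

The electron is initially at rest, so by conservation of momentum:
p⃗_e = p⃗₀ − p⃗'  (incident photon momentum minus scattered photon momentum)

Photon momentum magnitudes (p = h/λ = E/c):
λ₀ = hc/E₀ = 2.7243 pm → p₀ = h/λ₀ = 2.4322e-22 kg·m/s
Δλ = λ_C(1 − cos 126°) = 3.8525 pm
λ' = 6.5768 pm → p' = h/λ' = 1.0075e-22 kg·m/s

The scattered photon makes angle θ = 126° with the incident direction, so by the law of cosines:
|p⃗_e|² = p₀² + p'² − 2p₀p'cos θ
|p⃗_e|² = (2.4322e-22)² + (1.0075e-22)² − 2·2.4322e-22·1.0075e-22·cos(126°)
|p⃗_e| = 3.1323e-22 kg·m/s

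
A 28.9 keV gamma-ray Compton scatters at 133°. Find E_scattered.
26.3896 keV

First convert energy to wavelength:
λ = hc/E, with hc ≈ 1239.842 keV·pm (i.e. 1239.842 eV·nm)

For E = 28.9 keV = 28900 eV:
λ = 1239.842 keV·pm / 28.9 keV
λ = 42.9011 pm

Calculate the Compton shift:
Δλ = λ_C(1 - cos(133°)) = 2.4263 × 1.6820
Δλ = 4.0810 pm

Final wavelength:
λ' = 42.9011 + 4.0810 = 46.9822 pm

Final energy:
E' = hc/λ' = 1239.842 / 46.9822 = 26.3896 keV

(Intermediate values are shown rounded; full precision is carried through to the final answer.)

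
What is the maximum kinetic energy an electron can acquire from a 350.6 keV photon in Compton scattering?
202.8056 keV

Maximum energy transfer occurs at θ = 180° (backscattering).

Initial photon: E₀ = 350.6 keV → λ₀ = 3.5363 pm

Maximum Compton shift (at 180°):
Δλ_max = 2λ_C = 2 × 2.4263 = 4.8526 pm

Final wavelength:
λ' = 3.5363 + 4.8526 = 8.3890 pm

Minimum photon energy (maximum energy to electron):
E'_min = hc/λ' = 147.7944 keV

Maximum electron kinetic energy:
K_max = E₀ - E'_min = 350.6000 - 147.7944 = 202.8056 keV

(Intermediate values are shown rounded; full precision is carried through to the final answer.)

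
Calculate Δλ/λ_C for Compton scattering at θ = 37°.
0.2014 λ_C

The Compton shift formula is:
Δλ = λ_C(1 - cos θ)

Dividing both sides by λ_C:
Δλ/λ_C = 1 - cos θ

For θ = 37°:
Δλ/λ_C = 1 - cos(37°)
Δλ/λ_C = 1 - 0.7986
Δλ/λ_C = 0.2014

This means the shift is 0.2014 × λ_C = 0.4886 pm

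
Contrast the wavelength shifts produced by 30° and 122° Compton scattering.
122° produces the larger shift by a factor of 11.419

Calculate both shifts using Δλ = λ_C(1 - cos θ):

For θ₁ = 30°:
Δλ₁ = 2.4263 × (1 - cos(30°))
Δλ₁ = 2.4263 × 0.1340
Δλ₁ = 0.3251 pm

For θ₂ = 122°:
Δλ₂ = 2.4263 × (1 - cos(122°))
Δλ₂ = 2.4263 × 1.5299
Δλ₂ = 3.7121 pm

The 122° angle produces the larger shift.
Ratio: 3.7121/0.3251 = 11.419

(Intermediate values are shown rounded; full precision is carried through to the final answer.)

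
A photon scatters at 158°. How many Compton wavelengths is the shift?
1.9272 λ_C

The Compton shift formula is:
Δλ = λ_C(1 - cos θ)

Dividing both sides by λ_C:
Δλ/λ_C = 1 - cos θ

For θ = 158°:
Δλ/λ_C = 1 - cos(158°)
Δλ/λ_C = 1 - -0.9272
Δλ/λ_C = 1.9272

This means the shift is 1.9272 × λ_C = 4.6759 pm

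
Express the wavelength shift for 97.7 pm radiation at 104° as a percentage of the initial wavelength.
3.0842%

Calculate the Compton shift:
Δλ = λ_C(1 - cos(104°))
Δλ = 2.4263 × (1 - cos(104°))
Δλ = 2.4263 × 1.2419
Δλ = 3.0133 pm

Percentage change:
(Δλ/λ₀) × 100 = (3.0133/97.7) × 100
= 3.0842%

(Intermediate values are shown rounded; full precision is carried through to the final answer.)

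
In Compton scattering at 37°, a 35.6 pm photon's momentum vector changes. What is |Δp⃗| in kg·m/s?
1.1734e-23 kg·m/s

Photon momentum magnitude is p = h/λ.

Initial momentum:
p₀ = h/λ = 6.6261e-34/3.5600e-11 = 1.8613e-23 kg·m/s

After scattering:
λ' = λ + Δλ = 35.6 + 0.4886 = 36.0886 pm
p' = h/λ' = 6.6261e-34/3.6089e-11 = 1.8361e-23 kg·m/s

Momentum is a vector; the scattered photon's direction makes angle θ = 37° with the incident direction. The magnitude of the vector change Δp⃗ = p⃗₀ − p⃗' is found from the law of cosines:
|Δp⃗|² = p₀² + p'² − 2p₀p'cos θ
|Δp⃗|² = (1.8613e-23)² + (1.8361e-23)² − 2·1.8613e-23·1.8361e-23·cos(37°)
|Δp⃗| = 1.1734e-23 kg·m/s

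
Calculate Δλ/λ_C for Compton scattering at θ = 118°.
1.4695 λ_C

The Compton shift formula is:
Δλ = λ_C(1 - cos θ)

Dividing both sides by λ_C:
Δλ/λ_C = 1 - cos θ

For θ = 118°:
Δλ/λ_C = 1 - cos(118°)
Δλ/λ_C = 1 - -0.4695
Δλ/λ_C = 1.4695

This means the shift is 1.4695 × λ_C = 3.5654 pm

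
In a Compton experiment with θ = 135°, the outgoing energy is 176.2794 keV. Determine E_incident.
428.8003 keV

Convert final energy to wavelength (hc ≈ 1239.842 keV·pm):
λ' = hc/E' = 1239.842 / 176.2794 = 7.0334 pm

Calculate the Compton shift:
Δλ = λ_C(1 - cos(135°))
Δλ = 2.4263 × (1 - cos(135°))
Δλ = 4.1420 pm

Initial wavelength:
λ = λ' - Δλ = 7.0334 - 4.1420 = 2.8914 pm

Initial energy:
E = hc/λ = 1239.842 / 2.8914 = 428.8003 keV

(Intermediate values are shown rounded; full precision is carried through to the final answer.)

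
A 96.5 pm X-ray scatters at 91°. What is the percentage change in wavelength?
2.5582%

Calculate the Compton shift:
Δλ = λ_C(1 - cos(91°))
Δλ = 2.4263 × (1 - cos(91°))
Δλ = 2.4263 × 1.0175
Δλ = 2.4687 pm

Percentage change:
(Δλ/λ₀) × 100 = (2.4687/96.5) × 100
= 2.5582%

(Intermediate values are shown rounded; full precision is carried through to the final answer.)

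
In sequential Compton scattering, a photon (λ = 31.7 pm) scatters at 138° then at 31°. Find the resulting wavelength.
36.2760 pm

Apply Compton shift twice:

First scattering at θ₁ = 138°:
Δλ₁ = λ_C(1 - cos(138°))
Δλ₁ = 2.4263 × 1.7431
Δλ₁ = 4.2294 pm

After first scattering:
λ₁ = 31.7 + 4.2294 = 35.9294 pm

Second scattering at θ₂ = 31°:
Δλ₂ = λ_C(1 - cos(31°))
Δλ₂ = 2.4263 × 0.1428
Δλ₂ = 0.3466 pm

Final wavelength:
λ₂ = 35.9294 + 0.3466 = 36.2760 pm

Total shift: Δλ_total = 4.2294 + 0.3466 = 4.5760 pm

(Intermediate values are shown rounded; full precision is carried through to the final answer.)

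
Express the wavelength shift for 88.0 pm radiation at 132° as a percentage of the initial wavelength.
4.6021%

Calculate the Compton shift:
Δλ = λ_C(1 - cos(132°))
Δλ = 2.4263 × (1 - cos(132°))
Δλ = 2.4263 × 1.6691
Δλ = 4.0498 pm

Percentage change:
(Δλ/λ₀) × 100 = (4.0498/88.0) × 100
= 4.6021%

(Intermediate values are shown rounded; full precision is carried through to the final answer.)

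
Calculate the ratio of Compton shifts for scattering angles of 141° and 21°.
141° produces the larger shift by a factor of 26.756

Calculate both shifts using Δλ = λ_C(1 - cos θ):

For θ₁ = 21°:
Δλ₁ = 2.4263 × (1 - cos(21°))
Δλ₁ = 2.4263 × 0.0664
Δλ₁ = 0.1612 pm

For θ₂ = 141°:
Δλ₂ = 2.4263 × (1 - cos(141°))
Δλ₂ = 2.4263 × 1.7771
Δλ₂ = 4.3119 pm

The 141° angle produces the larger shift.
Ratio: 4.3119/0.1612 = 26.756

(Intermediate values are shown rounded; full precision is carried through to the final answer.)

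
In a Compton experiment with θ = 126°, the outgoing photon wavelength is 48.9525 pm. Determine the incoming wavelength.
45.1000 pm

From λ' = λ + Δλ, we have λ = λ' - Δλ

First calculate the Compton shift:
Δλ = λ_C(1 - cos θ)
Δλ = 2.4263 × (1 - cos(126°))
Δλ = 2.4263 × 1.5878
Δλ = 3.8525 pm

Initial wavelength:
λ = λ' - Δλ
λ = 48.9525 - 3.8525
λ = 45.1000 pm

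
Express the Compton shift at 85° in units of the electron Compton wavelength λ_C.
0.9128 λ_C

The Compton shift formula is:
Δλ = λ_C(1 - cos θ)

Dividing both sides by λ_C:
Δλ/λ_C = 1 - cos θ

For θ = 85°:
Δλ/λ_C = 1 - cos(85°)
Δλ/λ_C = 1 - 0.0872
Δλ/λ_C = 0.9128

This means the shift is 0.9128 × λ_C = 2.2148 pm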